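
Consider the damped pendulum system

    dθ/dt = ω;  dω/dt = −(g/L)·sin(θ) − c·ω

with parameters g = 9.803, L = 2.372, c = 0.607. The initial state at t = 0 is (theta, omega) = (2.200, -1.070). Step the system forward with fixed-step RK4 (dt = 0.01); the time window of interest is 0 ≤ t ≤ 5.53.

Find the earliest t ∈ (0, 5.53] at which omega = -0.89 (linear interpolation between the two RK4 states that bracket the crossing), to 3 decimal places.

t=0.000: state=(2.200, -1.070)
step 1 (dt=0.01): k1=(-1.070, -2.692), k2=(-1.083, -2.697), k3=(-1.083, -2.697), k4=(-1.097, -2.702); state += dt/6·(k1+2k2+2k3+k4)
t=0.010: state=(2.189, -1.097)
t=0.020: state=(2.178, -1.124)
t=0.030: state=(2.167, -1.151)
continuing one RK4 step at a time; state shown every 20 steps (Δt=0.2):
t=0.200: state=(1.931, -1.628)
t=0.400: state=(1.547, -2.204)
t=0.600: state=(1.055, -2.695)
t=0.800: state=(0.487, -2.921)
t=1.000: state=(-0.086, -2.733)
t=1.200: state=(-0.580, -2.158)
t=1.400: state=(-0.935, -1.370)
t=1.510: state=(-1.060, -0.911)
next step: t=1.520: state=(-1.069, -0.870) — omega has crossed -0.89
linear interpolation between t=1.510 (-0.91128) and t=1.520 (-0.86972) → t≈1.515

t = 1.515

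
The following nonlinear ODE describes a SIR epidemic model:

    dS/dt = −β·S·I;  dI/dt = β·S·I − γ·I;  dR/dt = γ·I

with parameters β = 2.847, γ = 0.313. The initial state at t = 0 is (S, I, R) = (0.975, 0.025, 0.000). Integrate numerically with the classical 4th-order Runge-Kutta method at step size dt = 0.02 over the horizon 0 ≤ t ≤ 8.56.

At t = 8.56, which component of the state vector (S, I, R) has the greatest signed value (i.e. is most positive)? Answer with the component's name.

t=0.000: state=(0.975, 0.025, 0.000)
step 1 (dt=0.02): k1=(-0.069, 0.062, 0.008), k2=(-0.071, 0.063, 0.008), k3=(-0.071, 0.063, 0.008), k4=(-0.073, 0.065, 0.008); state += dt/6·(k1+2k2+2k3+k4)
t=0.020: state=(0.974, 0.026, 0.000)
t=0.040: state=(0.972, 0.028, 0.000)
t=0.060: state=(0.971, 0.029, 0.001)
continuing one RK4 step at a time; state shown every 25 steps (Δt=0.5):
t=0.500: state=(0.910, 0.082, 0.008)
t=1.000: state=(0.738, 0.232, 0.031)
t=1.500: state=(0.451, 0.465, 0.085)
t=2.000: state=(0.204, 0.624, 0.172)
t=2.500: state=(0.082, 0.646, 0.273)
t=3.000: state=(0.034, 0.596, 0.370)
t=3.500: state=(0.015, 0.527, 0.458)
t=4.000: state=(0.007, 0.457, 0.535)
t=4.500: state=(0.004, 0.394, 0.602)
t=5.000: state=(0.002, 0.339, 0.659)
t=5.500: state=(0.002, 0.290, 0.708)
t=6.000: state=(0.001, 0.249, 0.750)
t=6.500: state=(0.001, 0.213, 0.786)
t=7.000: state=(0.001, 0.182, 0.817)
t=7.500: state=(0.000, 0.156, 0.844)
t=8.000: state=(0.000, 0.133, 0.866)
t=8.500: state=(0.000, 0.114, 0.886)
t=8.560: state=(0.000, 0.112, 0.888)
compare at T: S=0.000, I=0.112, R=0.888

largest component: R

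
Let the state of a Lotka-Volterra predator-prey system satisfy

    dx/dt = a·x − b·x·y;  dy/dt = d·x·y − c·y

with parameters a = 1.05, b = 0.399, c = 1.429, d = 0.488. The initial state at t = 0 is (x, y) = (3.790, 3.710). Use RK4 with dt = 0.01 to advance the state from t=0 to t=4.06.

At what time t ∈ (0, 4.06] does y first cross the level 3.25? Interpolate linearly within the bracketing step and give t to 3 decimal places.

t=0.000: state=(3.790, 3.710)
step 1 (dt=0.01): k1=(-1.631, 1.560), k2=(-1.639, 1.549), k3=(-1.639, 1.549), k4=(-1.647, 1.537); state += dt/6·(k1+2k2+2k3+k4)
t=0.010: state=(3.774, 3.725)
t=0.020: state=(3.757, 3.741)
t=0.030: state=(3.740, 3.756)
continuing one RK4 step at a time; state shown every 20 steps (Δt=0.2):
t=0.200: state=(3.439, 3.968)
t=0.400: state=(3.073, 4.097)
t=0.600: state=(2.732, 4.085)
t=0.800: state=(2.444, 3.950)
t=1.000: state=(2.219, 3.725)
t=1.200: state=(2.056, 3.446)
t=1.330: state=(1.981, 3.253)
next step: t=1.340: state=(1.976, 3.238) — y has crossed 3.25
linear interpolation between t=1.330 (3.25261) and t=1.340 (3.23757) → t≈1.332

t = 1.332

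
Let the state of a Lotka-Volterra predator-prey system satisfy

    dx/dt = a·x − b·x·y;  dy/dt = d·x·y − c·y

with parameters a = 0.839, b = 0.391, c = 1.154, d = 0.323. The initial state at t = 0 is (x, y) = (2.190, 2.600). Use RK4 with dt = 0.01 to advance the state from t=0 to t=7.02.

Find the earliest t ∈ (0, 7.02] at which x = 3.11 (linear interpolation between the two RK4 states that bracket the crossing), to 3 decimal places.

t=0.000: state=(2.190, 2.600)
step 1 (dt=0.01): k1=(-0.389, -1.161), k2=(-0.384, -1.160), k3=(-0.384, -1.160), k4=(-0.378, -1.159); state += dt/6·(k1+2k2+2k3+k4)
t=0.010: state=(2.186, 2.588)
t=0.020: state=(2.182, 2.577)
t=0.030: state=(2.179, 2.565)
continuing one RK4 step at a time; state shown every 25 steps (Δt=0.25):
t=0.250: state=(2.124, 2.318)
t=0.500: state=(2.116, 2.061)
t=0.750: state=(2.158, 1.835)
t=1.000: state=(2.246, 1.642)
t=1.250: state=(2.378, 1.483)
t=1.500: state=(2.554, 1.355)
t=1.750: state=(2.773, 1.259)
t=2.000: state=(3.035, 1.193)
t=2.060: state=(3.104, 1.181)
next step: t=2.070: state=(3.116, 1.179) — x has crossed 3.11
linear interpolation between t=2.060 (3.10379) and t=2.070 (3.11553) → t≈2.065

t = 2.065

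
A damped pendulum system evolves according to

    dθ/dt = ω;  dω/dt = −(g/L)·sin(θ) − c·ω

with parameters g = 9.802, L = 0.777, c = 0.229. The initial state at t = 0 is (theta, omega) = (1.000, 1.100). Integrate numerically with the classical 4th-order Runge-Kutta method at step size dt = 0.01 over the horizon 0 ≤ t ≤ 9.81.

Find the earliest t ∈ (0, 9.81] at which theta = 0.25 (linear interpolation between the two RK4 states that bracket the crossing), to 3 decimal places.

t = 0.512

t=0.000: state=(1.000, 1.100)
step 1 (dt=0.01): k1=(1.100, -10.867), k2=(1.046, -10.892), k3=(1.046, -10.890), k4=(0.991, -10.913); state += dt/6·(k1+2k2+2k3+k4)
t=0.010: state=(1.010, 0.991)
t=0.020: state=(1.020, 0.882)
t=0.030: state=(1.028, 0.772)
continuing one RK4 step at a time; state shown every 50 steps (Δt=0.5):
t=0.500: state=(0.289, -3.300)
t=0.510: state=(0.256, -3.327)
next step: t=0.520: state=(0.222, -3.349) — theta has crossed 0.25
linear interpolation between t=0.510 (0.25571) and t=0.520 (0.22233) → t≈0.512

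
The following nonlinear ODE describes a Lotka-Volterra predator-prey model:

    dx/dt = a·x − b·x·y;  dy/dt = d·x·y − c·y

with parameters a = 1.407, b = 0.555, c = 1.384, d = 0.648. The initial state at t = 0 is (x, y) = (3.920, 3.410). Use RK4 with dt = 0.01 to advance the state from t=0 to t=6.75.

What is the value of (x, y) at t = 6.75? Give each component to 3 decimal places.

t=0.000: state=(3.920, 3.410)
step 1 (dt=0.01): k1=(-1.903, 3.943), k2=(-1.942, 3.944), k3=(-1.941, 3.944), k4=(-1.979, 3.945); state += dt/6·(k1+2k2+2k3+k4)
t=0.010: state=(3.901, 3.449)
t=0.020: state=(3.880, 3.489)
t=0.030: state=(3.860, 3.528)
continuing one RK4 step at a time; state shown every 25 steps (Δt=0.25):
t=0.250: state=(3.249, 4.332)
t=0.500: state=(2.427, 4.851)
t=0.750: state=(1.755, 4.801)
t=1.000: state=(1.319, 4.344)
t=1.250: state=(1.070, 3.722)
t=1.500: state=(0.949, 3.097)
t=1.750: state=(0.913, 2.545)
t=2.000: state=(0.942, 2.091)
t=2.250: state=(1.028, 1.734)
t=2.500: state=(1.171, 1.465)
t=2.750: state=(1.378, 1.273)
t=3.000: state=(1.657, 1.150)
t=3.250: state=(2.018, 1.095)
t=3.500: state=(2.463, 1.112)
t=3.750: state=(2.982, 1.222)
t=4.000: state=(3.524, 1.465)
t=4.250: state=(3.976, 1.908)
t=4.500: state=(4.142, 2.619)
t=4.750: state=(3.841, 3.562)
t=5.000: state=(3.123, 4.447)
t=5.250: state=(2.309, 4.880)
t=5.500: state=(1.673, 4.751)
t=5.750: state=(1.270, 4.254)
t=6.000: state=(1.045, 3.623)
t=6.250: state=(0.938, 3.006)
t=6.500: state=(0.913, 2.469)
t=6.750: state=(0.951, 2.030)

(x, y) = (0.951, 2.030)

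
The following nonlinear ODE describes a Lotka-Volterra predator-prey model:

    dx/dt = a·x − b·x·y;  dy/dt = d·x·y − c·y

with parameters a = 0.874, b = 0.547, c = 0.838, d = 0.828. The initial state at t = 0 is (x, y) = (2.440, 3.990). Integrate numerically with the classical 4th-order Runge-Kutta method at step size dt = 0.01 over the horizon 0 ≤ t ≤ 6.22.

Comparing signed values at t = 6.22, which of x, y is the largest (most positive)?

t=0.000: state=(2.440, 3.990)
step 1 (dt=0.01): k1=(-3.193, 4.717), k2=(-3.203, 4.692), k3=(-3.203, 4.692), k4=(-3.213, 4.666); state += dt/6·(k1+2k2+2k3+k4)
t=0.010: state=(2.408, 4.037)
t=0.020: state=(2.376, 4.083)
t=0.030: state=(2.343, 4.129)
continuing one RK4 step at a time; state shown every 25 steps (Δt=0.25):
t=0.250: state=(1.639, 4.931)
t=0.500: state=(1.010, 5.238)
t=0.750: state=(0.621, 5.011)
t=1.000: state=(0.402, 4.507)
t=1.250: state=(0.281, 3.919)
t=1.500: state=(0.213, 3.343)
t=1.750: state=(0.174, 2.821)
t=2.000: state=(0.152, 2.365)
t=2.250: state=(0.141, 1.977)
t=2.500: state=(0.137, 1.650)
t=2.750: state=(0.138, 1.376)
t=3.000: state=(0.145, 1.149)
t=3.250: state=(0.156, 0.962)
t=3.500: state=(0.172, 0.807)
t=3.750: state=(0.194, 0.679)
t=4.000: state=(0.221, 0.575)
t=4.250: state=(0.256, 0.490)
t=4.500: state=(0.299, 0.421)
t=4.750: state=(0.353, 0.365)
t=5.000: state=(0.419, 0.321)
t=5.250: state=(0.500, 0.286)
t=5.500: state=(0.599, 0.260)
t=5.750: state=(0.721, 0.241)
t=6.000: state=(0.868, 0.231)
t=6.220: state=(1.024, 0.228)
compare at T: x=1.024, y=0.228

largest component: x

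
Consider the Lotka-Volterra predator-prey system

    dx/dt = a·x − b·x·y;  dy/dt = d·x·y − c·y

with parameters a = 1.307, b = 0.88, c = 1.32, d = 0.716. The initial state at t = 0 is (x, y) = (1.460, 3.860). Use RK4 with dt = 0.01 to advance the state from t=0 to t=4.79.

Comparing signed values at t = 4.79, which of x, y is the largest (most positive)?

largest component: x

t=0.000: state=(1.460, 3.860)
step 1 (dt=0.01): k1=(-3.051, -1.060), k2=(-3.012, -1.101), k3=(-3.013, -1.100), k4=(-2.974, -1.140); state += dt/6·(k1+2k2+2k3+k4)
t=0.010: state=(1.430, 3.849)
t=0.020: state=(1.401, 3.837)
t=0.030: state=(1.372, 3.825)
continuing one RK4 step at a time; state shown every 20 steps (Δt=0.2):
t=0.200: state=(0.987, 3.521)
t=0.400: state=(0.718, 3.050)
t=0.600: state=(0.569, 2.566)
t=0.800: state=(0.490, 2.124)
t=1.000: state=(0.453, 1.745)
t=1.200: state=(0.445, 1.428)
t=1.400: state=(0.461, 1.170)
t=1.600: state=(0.496, 0.962)
t=1.800: state=(0.552, 0.796)
t=2.000: state=(0.631, 0.666)
t=2.200: state=(0.736, 0.563)
t=2.400: state=(0.872, 0.485)
t=2.600: state=(1.045, 0.427)
t=2.800: state=(1.264, 0.387)
t=3.000: state=(1.537, 0.363)
t=3.200: state=(1.874, 0.356)
t=3.400: state=(2.285, 0.367)
t=3.600: state=(2.774, 0.405)
t=3.800: state=(3.335, 0.481)
t=4.000: state=(3.935, 0.622)
t=4.200: state=(4.490, 0.874)
t=4.400: state=(4.826, 1.313)
t=4.600: state=(4.697, 2.008)
t=4.790: state=(4.017, 2.844)
compare at T: x=4.017, y=2.844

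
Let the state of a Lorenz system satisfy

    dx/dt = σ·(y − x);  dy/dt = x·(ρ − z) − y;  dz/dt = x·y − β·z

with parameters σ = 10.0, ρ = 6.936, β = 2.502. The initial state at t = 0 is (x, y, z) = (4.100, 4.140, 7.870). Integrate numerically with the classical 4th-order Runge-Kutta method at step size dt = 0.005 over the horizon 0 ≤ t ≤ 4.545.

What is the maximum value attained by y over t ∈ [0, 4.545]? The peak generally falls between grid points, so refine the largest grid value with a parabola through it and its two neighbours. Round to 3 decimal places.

t=0.000: state=(4.100, 4.140, 7.870)
step 1 (dt=0.005): k1=(0.400, -7.969, -2.717), k2=(0.191, -7.923, -2.777), k3=(0.197, -7.922, -2.779), k4=(-0.006, -7.874, -2.840); state += dt/6·(k1+2k2+2k3+k4)
t=0.005: state=(4.101, 4.100, 7.856)
t=0.010: state=(4.100, 4.061, 7.842)
t=0.015: state=(4.097, 4.023, 7.826)
continuing one RK4 step at a time; state shown every 40 steps (Δt=0.2):
t=0.200: state=(3.442, 3.048, 6.852)
t=0.400: state=(2.977, 2.919, 5.592)
t=0.600: state=(3.152, 3.364, 4.881)
t=0.800: state=(3.718, 4.040, 4.983)
t=1.000: state=(4.271, 4.457, 5.765)
t=1.200: state=(4.346, 4.237, 6.507)
t=1.400: state=(3.961, 3.734, 6.538)
t=1.600: state=(3.595, 3.479, 6.065)
t=1.800: state=(3.524, 3.564, 5.623)
t=2.000: state=(3.708, 3.835, 5.514)
t=2.200: state=(3.957, 4.060, 5.747)
t=2.400: state=(4.065, 4.064, 6.075)
t=2.600: state=(3.971, 3.890, 6.203)
t=2.800: state=(3.806, 3.735, 6.079)
t=3.000: state=(3.722, 3.713, 5.876)
t=3.200: state=(3.761, 3.803, 5.770)
t=3.400: state=(3.861, 3.910, 5.818)
t=3.600: state=(3.931, 3.946, 5.946)
t=3.800: state=(3.921, 3.899, 6.034)
t=4.000: state=(3.860, 3.827, 6.021)
t=4.200: state=(3.810, 3.796, 5.944)
t=4.400: state=(3.807, 3.817, 5.880)
t=4.545: state=(3.830, 3.850, 5.871)
largest grid value and its neighbours: y(1.025)=4.46506, y(1.030)=4.46528, y(1.035)=4.46505
parabola through these three points peaks at t≈1.030 with y≈4.46528

max y = 4.465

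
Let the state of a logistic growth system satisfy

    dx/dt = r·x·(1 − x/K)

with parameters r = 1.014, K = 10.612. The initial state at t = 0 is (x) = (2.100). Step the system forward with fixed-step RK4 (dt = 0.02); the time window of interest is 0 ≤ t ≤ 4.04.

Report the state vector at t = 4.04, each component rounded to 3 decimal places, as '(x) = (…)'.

t=0.000: state=(2.100)
step 1 (dt=0.02): k1=(1.708), k2=(1.718), k3=(1.719), k4=(1.729); state += dt/6·(k1+2k2+2k3+k4)
t=0.020: state=(2.134)
t=0.040: state=(2.169)
t=0.060: state=(2.204)
continuing one RK4 step at a time; state shown every 10 steps (Δt=0.2):
t=0.200: state=(2.463)
t=0.400: state=(2.867)
t=0.600: state=(3.310)
t=0.800: state=(3.789)
t=1.000: state=(4.296)
t=1.200: state=(4.823)
t=1.400: state=(5.359)
t=1.600: state=(5.895)
t=1.800: state=(6.419)
t=2.000: state=(6.921)
t=2.200: state=(7.393)
t=2.400: state=(7.828)
t=2.600: state=(8.224)
t=2.800: state=(8.579)
t=3.000: state=(8.891)
t=3.200: state=(9.164)
t=3.400: state=(9.400)
t=3.600: state=(9.601)
t=3.800: state=(9.772)
t=4.000: state=(9.916)
t=4.040: state=(9.942)

(x) = (9.942)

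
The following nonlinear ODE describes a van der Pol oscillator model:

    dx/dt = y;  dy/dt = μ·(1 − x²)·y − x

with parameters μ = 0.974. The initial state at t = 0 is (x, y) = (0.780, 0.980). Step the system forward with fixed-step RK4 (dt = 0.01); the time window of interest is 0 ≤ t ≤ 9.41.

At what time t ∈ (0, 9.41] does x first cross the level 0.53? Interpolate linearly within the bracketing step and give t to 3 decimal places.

t = 2.028

t=0.000: state=(0.780, 0.980)
step 1 (dt=0.01): k1=(0.980, -0.406), k2=(0.978, -0.419), k3=(0.978, -0.419), k4=(0.976, -0.432); state += dt/6·(k1+2k2+2k3+k4)
t=0.010: state=(0.790, 0.976)
t=0.020: state=(0.800, 0.971)
t=0.030: state=(0.809, 0.967)
continuing one RK4 step at a time; state shown every 50 steps (Δt=0.5):
t=0.500: state=(1.169, 0.497)
t=1.000: state=(1.250, -0.158)
t=1.500: state=(1.037, -0.676)
t=2.000: state=(0.565, -1.244)
t=2.020: state=(0.540, -1.273)
next step: t=2.030: state=(0.527, -1.287) — x has crossed 0.53
linear interpolation between t=2.020 (0.54028) and t=2.030 (0.52748) → t≈2.028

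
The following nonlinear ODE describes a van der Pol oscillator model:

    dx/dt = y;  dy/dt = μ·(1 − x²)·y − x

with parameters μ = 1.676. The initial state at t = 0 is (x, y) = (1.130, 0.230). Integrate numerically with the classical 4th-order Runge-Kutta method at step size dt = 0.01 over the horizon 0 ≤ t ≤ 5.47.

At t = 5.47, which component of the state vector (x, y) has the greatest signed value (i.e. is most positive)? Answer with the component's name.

t=0.000: state=(1.130, 0.230)
step 1 (dt=0.01): k1=(0.230, -1.237), k2=(0.224, -1.236), k3=(0.224, -1.236), k4=(0.218, -1.235); state += dt/6·(k1+2k2+2k3+k4)
t=0.010: state=(1.132, 0.218)
t=0.020: state=(1.134, 0.205)
t=0.030: state=(1.136, 0.193)
continuing one RK4 step at a time; state shown every 20 steps (Δt=0.2):
t=0.200: state=(1.152, -0.010)
t=0.400: state=(1.128, -0.227)
t=0.600: state=(1.062, -0.424)
t=0.800: state=(0.958, -0.623)
t=1.000: state=(0.811, -0.854)
t=1.200: state=(0.611, -1.162)
t=1.400: state=(0.337, -1.612)
t=1.600: state=(-0.048, -2.266)
t=1.800: state=(-0.576, -2.984)
t=2.000: state=(-1.195, -2.999)
t=2.200: state=(-1.688, -1.799)
t=2.400: state=(-1.916, -0.576)
t=2.600: state=(-1.962, 0.027)
t=2.800: state=(-1.929, 0.264)
t=3.000: state=(-1.865, 0.365)
t=3.200: state=(-1.786, 0.421)
t=3.400: state=(-1.697, 0.467)
t=3.600: state=(-1.599, 0.515)
t=3.800: state=(-1.491, 0.572)
t=4.000: state=(-1.369, 0.645)
t=4.200: state=(-1.231, 0.745)
t=4.400: state=(-1.069, 0.887)
t=4.600: state=(-0.871, 1.100)
t=4.800: state=(-0.620, 1.435)
t=5.000: state=(-0.284, 1.971)
t=5.200: state=(0.185, 2.753)
t=5.400: state=(0.812, 3.410)
t=5.470: state=(1.051, 3.396)
compare at T: x=1.051, y=3.396

largest component: y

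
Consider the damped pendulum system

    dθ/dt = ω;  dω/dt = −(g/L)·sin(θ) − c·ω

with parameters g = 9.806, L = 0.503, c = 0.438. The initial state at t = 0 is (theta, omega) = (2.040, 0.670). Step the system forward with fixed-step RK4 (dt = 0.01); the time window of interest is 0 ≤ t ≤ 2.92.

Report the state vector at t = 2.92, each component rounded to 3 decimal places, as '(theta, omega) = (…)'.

t=0.000: state=(2.040, 0.670)
step 1 (dt=0.01): k1=(0.670, -17.682), k2=(0.582, -17.613), k3=(0.582, -17.617), k4=(0.494, -17.553); state += dt/6·(k1+2k2+2k3+k4)
t=0.010: state=(2.046, 0.494)
t=0.020: state=(2.050, 0.319)
t=0.030: state=(2.052, 0.145)
continuing one RK4 step at a time; state shown every 10 steps (Δt=0.1):
t=0.100: state=(2.020, -1.056)
t=0.200: state=(1.828, -2.788)
t=0.300: state=(1.461, -4.558)
t=0.400: state=(0.923, -6.122)
t=0.500: state=(0.262, -6.912)
t=0.600: state=(-0.417, -6.460)
t=0.700: state=(-0.993, -4.943)
t=0.800: state=(-1.390, -2.958)
t=0.900: state=(-1.584, -0.931)
t=1.000: state=(-1.579, 1.016)
t=1.100: state=(-1.384, 2.871)
t=1.200: state=(-1.011, 4.522)
t=1.300: state=(-0.497, 5.631)
t=1.400: state=(0.082, 5.775)
t=1.500: state=(0.622, 4.861)
t=1.600: state=(1.031, 3.240)
t=1.700: state=(1.261, 1.355)
t=1.800: state=(1.302, -0.540)
t=1.900: state=(1.157, -2.321)
t=2.000: state=(0.846, -3.834)
t=2.100: state=(0.409, -4.790)
t=2.200: state=(-0.083, -4.889)
t=2.300: state=(-0.539, -4.086)
t=2.400: state=(-0.879, -2.657)
t=2.500: state=(-1.061, -0.955)
t=2.600: state=(-1.070, 0.768)
t=2.700: state=(-0.912, 2.342)
t=2.800: state=(-0.613, 3.567)
t=2.900: state=(-0.219, 4.186)
t=2.920: state=(-0.135, 4.218)

(theta, omega) = (-0.135, 4.218)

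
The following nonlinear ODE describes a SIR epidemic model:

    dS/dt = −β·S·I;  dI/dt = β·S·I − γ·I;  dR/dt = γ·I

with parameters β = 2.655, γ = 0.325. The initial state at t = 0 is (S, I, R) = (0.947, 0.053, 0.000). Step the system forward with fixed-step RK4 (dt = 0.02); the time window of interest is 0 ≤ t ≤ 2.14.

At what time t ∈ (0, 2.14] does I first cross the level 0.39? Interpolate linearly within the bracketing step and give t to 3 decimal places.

t=0.000: state=(0.947, 0.053, 0.000)
step 1 (dt=0.02): k1=(-0.133, 0.116, 0.017), k2=(-0.136, 0.118, 0.018), k3=(-0.136, 0.118, 0.018), k4=(-0.139, 0.121, 0.018); state += dt/6·(k1+2k2+2k3+k4)
t=0.020: state=(0.944, 0.055, 0.000)
t=0.040: state=(0.941, 0.058, 0.001)
t=0.060: state=(0.938, 0.060, 0.001)
continuing one RK4 step at a time; state shown every 5 steps (Δt=0.1):
t=0.100: state=(0.932, 0.066, 0.002)
t=0.200: state=(0.914, 0.081, 0.004)
t=0.300: state=(0.893, 0.100, 0.007)
t=0.400: state=(0.867, 0.123, 0.011)
t=0.500: state=(0.836, 0.149, 0.015)
t=0.600: state=(0.800, 0.179, 0.021)
t=0.700: state=(0.760, 0.213, 0.027)
t=0.800: state=(0.715, 0.251, 0.034)
t=0.900: state=(0.665, 0.292, 0.043)
t=1.000: state=(0.612, 0.335, 0.053)
t=1.100: state=(0.557, 0.378, 0.065)
t=1.120: state=(0.545, 0.387, 0.068)
next step: t=1.140: state=(0.534, 0.396, 0.070) — I has crossed 0.39
linear interpolation between t=1.120 (0.38699) and t=1.140 (0.39566) → t≈1.127

t = 1.127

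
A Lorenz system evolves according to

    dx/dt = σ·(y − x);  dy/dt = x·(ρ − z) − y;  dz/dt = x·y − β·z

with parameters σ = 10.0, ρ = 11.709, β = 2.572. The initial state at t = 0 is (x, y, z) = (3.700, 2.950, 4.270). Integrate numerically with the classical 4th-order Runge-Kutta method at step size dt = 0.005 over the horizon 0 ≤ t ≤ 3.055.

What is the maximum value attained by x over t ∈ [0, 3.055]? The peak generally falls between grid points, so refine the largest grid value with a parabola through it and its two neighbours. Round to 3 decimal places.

max x = 8.280

t=0.000: state=(3.700, 2.950, 4.270)
step 1 (dt=0.005): k1=(-7.500, 24.574, -0.067), k2=(-6.698, 24.374, 0.104), k3=(-6.723, 24.388, 0.107), k4=(-5.944, 24.200, 0.279); state += dt/6·(k1+2k2+2k3+k4)
t=0.005: state=(3.666, 3.072, 4.271)
t=0.010: state=(3.640, 3.192, 4.273)
t=0.015: state=(3.621, 3.311, 4.277)
continuing one RK4 step at a time; state shown every 20 steps (Δt=0.1):
t=0.100: state=(4.081, 5.266, 4.683)
t=0.200: state=(5.707, 7.637, 6.443)
t=0.300: state=(7.575, 9.121, 10.076)
t=0.400: state=(8.247, 7.857, 14.005)
t=0.500: state=(6.883, 4.812, 15.110)
t=0.600: state=(4.752, 2.818, 13.557)
t=0.700: state=(3.269, 2.256, 11.327)
t=0.800: state=(2.666, 2.425, 9.345)
t=0.900: state=(2.704, 2.991, 7.853)
t=1.000: state=(3.209, 3.925, 6.966)
t=1.100: state=(4.127, 5.239, 6.871)
t=1.200: state=(5.384, 6.735, 7.857)
t=1.300: state=(6.651, 7.708, 10.007)
t=1.400: state=(7.233, 7.240, 12.457)
t=1.500: state=(6.647, 5.561, 13.607)
t=1.600: state=(5.363, 4.043, 13.025)
t=1.700: state=(4.237, 3.366, 11.589)
t=1.800: state=(3.661, 3.370, 10.100)
t=1.900: state=(3.622, 3.815, 8.943)
t=2.000: state=(4.012, 4.584, 8.320)
t=2.100: state=(4.728, 5.562, 8.394)
t=2.200: state=(5.605, 6.472, 9.266)
t=2.300: state=(6.327, 6.833, 10.732)
t=2.400: state=(6.504, 6.328, 12.089)
t=2.500: state=(6.022, 5.298, 12.575)
t=2.600: state=(5.220, 4.421, 12.106)
t=2.700: state=(4.545, 4.029, 11.146)
t=2.800: state=(4.220, 4.088, 10.160)
t=2.900: state=(4.266, 4.479, 9.443)
t=3.000: state=(4.616, 5.084, 9.170)
t=3.055: state=(4.899, 5.451, 9.247)
largest grid value and its neighbours: x(0.380)=8.27890, x(0.385)=8.27951, x(0.390)=8.27439
parabola through these three points peaks at t≈0.383 with x≈8.27995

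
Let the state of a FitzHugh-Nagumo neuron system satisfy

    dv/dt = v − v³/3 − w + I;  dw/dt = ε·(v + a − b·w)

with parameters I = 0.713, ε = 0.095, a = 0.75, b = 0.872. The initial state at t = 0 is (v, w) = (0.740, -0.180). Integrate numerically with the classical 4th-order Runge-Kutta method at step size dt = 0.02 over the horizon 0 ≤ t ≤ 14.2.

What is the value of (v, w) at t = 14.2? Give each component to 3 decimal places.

(v, w) = (0.407, 1.565)

t=0.000: state=(0.740, -0.180)
step 1 (dt=0.02): k1=(1.498, 0.156), k2=(1.503, 0.158), k3=(1.503, 0.158), k4=(1.508, 0.159); state += dt/6·(k1+2k2+2k3+k4)
t=0.020: state=(0.770, -0.177)
t=0.040: state=(0.800, -0.174)
t=0.060: state=(0.831, -0.170)
continuing one RK4 step at a time; state shown every 25 steps (Δt=0.5):
t=0.500: state=(1.466, -0.086)
t=1.000: state=(1.859, 0.032)
t=1.500: state=(1.950, 0.155)
t=2.000: state=(1.940, 0.274)
t=2.500: state=(1.906, 0.387)
t=3.000: state=(1.866, 0.494)
t=3.500: state=(1.825, 0.595)
t=4.000: state=(1.783, 0.690)
t=4.500: state=(1.741, 0.778)
t=5.000: state=(1.699, 0.862)
t=5.500: state=(1.657, 0.940)
t=6.000: state=(1.614, 1.013)
t=6.500: state=(1.570, 1.080)
t=7.000: state=(1.526, 1.144)
t=7.500: state=(1.481, 1.202)
t=8.000: state=(1.435, 1.256)
t=8.500: state=(1.388, 1.306)
t=9.000: state=(1.339, 1.351)
t=9.500: state=(1.288, 1.392)
t=10.000: state=(1.235, 1.429)
t=10.500: state=(1.179, 1.462)
t=11.000: state=(1.118, 1.491)
t=11.500: state=(1.052, 1.516)
t=12.000: state=(0.978, 1.537)
t=12.500: state=(0.893, 1.553)
t=13.000: state=(0.791, 1.564)
t=13.500: state=(0.664, 1.570)
t=14.000: state=(0.494, 1.568)
t=14.200: state=(0.407, 1.565)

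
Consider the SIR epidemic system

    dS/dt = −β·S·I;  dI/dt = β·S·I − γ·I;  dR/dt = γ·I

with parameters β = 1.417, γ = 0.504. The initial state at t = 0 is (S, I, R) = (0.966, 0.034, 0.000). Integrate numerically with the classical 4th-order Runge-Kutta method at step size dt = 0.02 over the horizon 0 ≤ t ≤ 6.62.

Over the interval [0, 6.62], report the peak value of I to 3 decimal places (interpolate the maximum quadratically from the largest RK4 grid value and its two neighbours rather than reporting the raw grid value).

t=0.000: state=(0.966, 0.034, 0.000)
step 1 (dt=0.02): k1=(-0.047, 0.029, 0.017), k2=(-0.047, 0.030, 0.017), k3=(-0.047, 0.030, 0.017), k4=(-0.047, 0.030, 0.017); state += dt/6·(k1+2k2+2k3+k4)
t=0.020: state=(0.965, 0.035, 0.000)
t=0.040: state=(0.964, 0.035, 0.001)
t=0.060: state=(0.963, 0.036, 0.001)
continuing one RK4 step at a time; state shown every 25 steps (Δt=0.5):
t=0.500: state=(0.937, 0.052, 0.011)
t=1.000: state=(0.896, 0.077, 0.027)
t=1.500: state=(0.838, 0.111, 0.050)
t=2.000: state=(0.764, 0.153, 0.083)
t=2.500: state=(0.675, 0.198, 0.128)
t=3.000: state=(0.578, 0.239, 0.183)
t=3.500: state=(0.482, 0.271, 0.247)
t=4.000: state=(0.395, 0.287, 0.318)
t=4.500: state=(0.322, 0.287, 0.391)
t=5.000: state=(0.264, 0.275, 0.462)
t=5.500: state=(0.219, 0.253, 0.528)
t=6.000: state=(0.185, 0.227, 0.589)
t=6.500: state=(0.159, 0.199, 0.642)
t=6.620: state=(0.154, 0.192, 0.654)
largest grid value and its neighbours: I(4.240)=0.28894, I(4.260)=0.28895, I(4.280)=0.28893
parabola through these three points peaks at t≈4.258 with I≈0.28895

max I = 0.289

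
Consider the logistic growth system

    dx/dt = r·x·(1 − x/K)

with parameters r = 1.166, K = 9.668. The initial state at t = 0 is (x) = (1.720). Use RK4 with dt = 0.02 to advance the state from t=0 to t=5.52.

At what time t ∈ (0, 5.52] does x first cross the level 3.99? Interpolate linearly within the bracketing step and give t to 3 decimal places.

t = 1.010

t=0.000: state=(1.720)
step 1 (dt=0.02): k1=(1.649), k2=(1.661), k3=(1.661), k4=(1.674); state += dt/6·(k1+2k2+2k3+k4)
t=0.020: state=(1.753)
t=0.040: state=(1.787)
t=0.060: state=(1.821)
continuing one RK4 step at a time; state shown every 10 steps (Δt=0.2):
t=0.200: state=(2.075)
t=0.400: state=(2.480)
t=0.600: state=(2.934)
t=0.800: state=(3.431)
t=1.000: state=(3.962)
next step: t=1.020: state=(4.017) — x has crossed 3.99
linear interpolation between t=1.000 (3.96241) and t=1.020 (4.01705) → t≈1.010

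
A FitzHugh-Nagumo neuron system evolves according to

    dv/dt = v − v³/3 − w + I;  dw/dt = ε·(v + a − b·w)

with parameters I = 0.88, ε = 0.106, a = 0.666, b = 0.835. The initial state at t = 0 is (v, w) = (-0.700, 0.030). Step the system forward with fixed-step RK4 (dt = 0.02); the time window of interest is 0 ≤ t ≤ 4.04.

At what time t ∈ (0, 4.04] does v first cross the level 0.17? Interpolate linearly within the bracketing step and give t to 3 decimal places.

t=0.000: state=(-0.700, 0.030)
step 1 (dt=0.02): k1=(0.264, -0.006), k2=(0.266, -0.006), k3=(0.266, -0.006), k4=(0.267, -0.006); state += dt/6·(k1+2k2+2k3+k4)
t=0.020: state=(-0.695, 0.030)
t=0.040: state=(-0.689, 0.030)
t=0.060: state=(-0.684, 0.030)
continuing one RK4 step at a time; state shown every 10 steps (Δt=0.2):
t=0.200: state=(-0.644, 0.029)
t=0.400: state=(-0.581, 0.030)
t=0.600: state=(-0.510, 0.032)
t=0.800: state=(-0.427, 0.035)
t=1.000: state=(-0.331, 0.041)
t=1.200: state=(-0.218, 0.048)
t=1.400: state=(-0.083, 0.058)
t=1.600: state=(0.079, 0.071)
t=1.680: state=(0.153, 0.077)
next step: t=1.700: state=(0.172, 0.079) — v has crossed 0.17
linear interpolation between t=1.680 (0.15288) and t=1.700 (0.17214) → t≈1.698

t = 1.698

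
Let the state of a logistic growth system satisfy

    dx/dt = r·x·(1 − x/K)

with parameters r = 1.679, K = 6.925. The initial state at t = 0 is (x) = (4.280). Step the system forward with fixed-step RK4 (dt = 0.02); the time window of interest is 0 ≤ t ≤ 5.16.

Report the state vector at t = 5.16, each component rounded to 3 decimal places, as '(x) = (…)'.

t=0.000: state=(4.280)
step 1 (dt=0.02): k1=(2.745), k2=(2.734), k3=(2.734), k4=(2.722); state += dt/6·(k1+2k2+2k3+k4)
t=0.020: state=(4.335)
t=0.040: state=(4.389)
t=0.060: state=(4.443)
continuing one RK4 step at a time; state shown every 10 steps (Δt=0.2):
t=0.200: state=(4.803)
t=0.400: state=(5.263)
t=0.600: state=(5.650)
t=0.800: state=(5.963)
t=1.000: state=(6.209)
t=1.200: state=(6.398)
t=1.400: state=(6.540)
t=1.600: state=(6.645)
t=1.800: state=(6.723)
t=2.000: state=(6.779)
t=2.200: state=(6.820)
t=2.400: state=(6.850)
t=2.600: state=(6.871)
t=2.800: state=(6.886)
t=3.000: state=(6.897)
t=3.200: state=(6.905)
t=3.400: state=(6.911)
t=3.600: state=(6.915)
t=3.800: state=(6.918)
t=4.000: state=(6.920)
t=4.200: state=(6.921)
t=4.400: state=(6.922)
t=4.600: state=(6.923)
t=4.800: state=(6.924)
t=5.000: state=(6.924)
t=5.160: state=(6.924)

(x) = (6.924)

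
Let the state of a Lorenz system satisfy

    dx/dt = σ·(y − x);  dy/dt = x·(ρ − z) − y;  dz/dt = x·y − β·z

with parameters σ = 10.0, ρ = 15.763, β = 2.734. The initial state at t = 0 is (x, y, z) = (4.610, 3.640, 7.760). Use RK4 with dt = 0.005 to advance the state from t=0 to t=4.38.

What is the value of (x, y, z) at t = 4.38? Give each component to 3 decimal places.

t=0.000: state=(4.610, 3.640, 7.760)
step 1 (dt=0.005): k1=(-9.700, 33.254, -4.435), k2=(-8.626, 33.027, -4.112), k3=(-8.659, 33.046, -4.107), k4=(-7.615, 32.836, -3.782); state += dt/6·(k1+2k2+2k3+k4)
t=0.005: state=(4.567, 3.805, 7.739)
t=0.010: state=(4.534, 3.968, 7.722)
t=0.015: state=(4.510, 4.130, 7.708)
continuing one RK4 step at a time; state shown every 40 steps (Δt=0.2):
t=0.200: state=(7.426, 10.004, 10.909)
t=0.400: state=(9.076, 7.006, 20.102)
t=0.600: state=(4.006, 2.419, 15.410)
t=0.800: state=(3.254, 3.832, 10.391)
t=1.000: state=(5.929, 7.957, 10.204)
t=1.200: state=(9.077, 9.040, 17.634)
t=1.400: state=(5.655, 3.624, 17.137)
t=1.600: state=(3.779, 3.875, 12.169)
t=1.800: state=(5.494, 7.005, 10.845)
t=2.000: state=(8.391, 9.002, 15.957)
t=2.200: state=(6.522, 4.766, 17.445)
t=2.400: state=(4.383, 4.186, 13.307)
t=2.600: state=(5.458, 6.601, 11.648)
t=2.800: state=(7.832, 8.520, 15.210)
t=3.000: state=(6.830, 5.497, 17.150)
t=3.200: state=(4.890, 4.571, 13.966)
t=3.400: state=(5.563, 6.437, 12.348)
t=3.600: state=(7.443, 8.047, 14.914)
t=3.800: state=(6.879, 5.899, 16.715)
t=4.000: state=(5.273, 4.935, 14.329)
t=4.200: state=(5.702, 6.375, 12.907)
t=4.380: state=(7.063, 7.656, 14.516)

(x, y, z) = (7.063, 7.656, 14.516)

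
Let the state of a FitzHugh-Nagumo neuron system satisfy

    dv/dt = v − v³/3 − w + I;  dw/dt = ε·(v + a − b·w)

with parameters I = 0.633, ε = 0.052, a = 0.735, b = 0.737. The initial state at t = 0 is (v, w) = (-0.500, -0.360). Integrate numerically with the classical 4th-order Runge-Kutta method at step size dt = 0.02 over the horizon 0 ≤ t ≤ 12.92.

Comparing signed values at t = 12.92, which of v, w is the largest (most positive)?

largest component: v

t=0.000: state=(-0.500, -0.360)
step 1 (dt=0.02): k1=(0.535, 0.026), k2=(0.538, 0.026), k3=(0.538, 0.026), k4=(0.542, 0.027); state += dt/6·(k1+2k2+2k3+k4)
t=0.020: state=(-0.489, -0.359)
t=0.040: state=(-0.478, -0.359)
t=0.060: state=(-0.467, -0.358)
continuing one RK4 step at a time; state shown every 25 steps (Δt=0.5):
t=0.500: state=(-0.173, -0.343)
t=1.000: state=(0.340, -0.316)
t=1.500: state=(1.081, -0.273)
t=2.000: state=(1.721, -0.212)
t=2.500: state=(1.966, -0.141)
t=3.000: state=(2.008, -0.068)
t=3.500: state=(1.999, 0.004)
t=4.000: state=(1.979, 0.074)
t=4.500: state=(1.956, 0.142)
t=5.000: state=(1.932, 0.208)
t=5.500: state=(1.908, 0.273)
t=6.000: state=(1.884, 0.335)
t=6.500: state=(1.860, 0.396)
t=7.000: state=(1.836, 0.455)
t=7.500: state=(1.811, 0.512)
t=8.000: state=(1.787, 0.568)
t=8.500: state=(1.762, 0.622)
t=9.000: state=(1.737, 0.674)
t=9.500: state=(1.711, 0.725)
t=10.000: state=(1.686, 0.773)
t=10.500: state=(1.660, 0.821)
t=11.000: state=(1.634, 0.867)
t=11.500: state=(1.607, 0.911)
t=12.000: state=(1.580, 0.953)
t=12.500: state=(1.552, 0.995)
t=12.920: state=(1.528, 1.028)
compare at T: v=1.528, w=1.028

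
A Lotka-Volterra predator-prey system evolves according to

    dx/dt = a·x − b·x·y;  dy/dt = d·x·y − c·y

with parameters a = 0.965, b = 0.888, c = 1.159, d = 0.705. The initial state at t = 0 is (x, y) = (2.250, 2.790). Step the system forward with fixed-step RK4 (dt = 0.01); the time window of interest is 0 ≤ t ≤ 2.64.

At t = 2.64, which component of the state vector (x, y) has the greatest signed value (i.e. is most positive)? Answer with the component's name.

largest component: x

t=0.000: state=(2.250, 2.790)
step 1 (dt=0.01): k1=(-3.403, 1.192), k2=(-3.389, 1.161), k3=(-3.389, 1.161), k4=(-3.375, 1.130); state += dt/6·(k1+2k2+2k3+k4)
t=0.010: state=(2.216, 2.802)
t=0.020: state=(2.183, 2.813)
t=0.030: state=(2.149, 2.823)
continuing one RK4 step at a time; state shown every 10 steps (Δt=0.1):
t=0.100: state=(1.926, 2.878)
t=0.200: state=(1.640, 2.906)
t=0.300: state=(1.396, 2.879)
t=0.400: state=(1.194, 2.809)
t=0.500: state=(1.029, 2.705)
t=0.600: state=(0.897, 2.578)
t=0.700: state=(0.790, 2.436)
t=0.800: state=(0.706, 2.286)
t=0.900: state=(0.639, 2.135)
t=1.000: state=(0.586, 1.985)
t=1.100: state=(0.544, 1.839)
t=1.200: state=(0.512, 1.700)
t=1.300: state=(0.488, 1.568)
t=1.400: state=(0.470, 1.445)
t=1.500: state=(0.458, 1.329)
t=1.600: state=(0.450, 1.222)
t=1.700: state=(0.447, 1.124)
t=1.800: state=(0.447, 1.033)
t=1.900: state=(0.451, 0.949)
t=2.000: state=(0.458, 0.873)
t=2.100: state=(0.469, 0.803)
t=2.200: state=(0.482, 0.740)
t=2.300: state=(0.498, 0.682)
t=2.400: state=(0.518, 0.629)
t=2.500: state=(0.540, 0.582)
t=2.600: state=(0.566, 0.539)
t=2.640: state=(0.577, 0.523)
compare at T: x=0.577, y=0.523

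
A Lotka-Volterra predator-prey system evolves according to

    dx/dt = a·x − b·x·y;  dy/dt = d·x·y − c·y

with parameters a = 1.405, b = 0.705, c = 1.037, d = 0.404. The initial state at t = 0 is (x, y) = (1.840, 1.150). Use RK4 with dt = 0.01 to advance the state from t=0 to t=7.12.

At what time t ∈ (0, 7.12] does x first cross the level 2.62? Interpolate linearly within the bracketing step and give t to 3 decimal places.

t = 0.554

t=0.000: state=(1.840, 1.150)
step 1 (dt=0.01): k1=(1.093, -0.338), k2=(1.099, -0.335), k3=(1.099, -0.335), k4=(1.104, -0.332); state += dt/6·(k1+2k2+2k3+k4)
t=0.010: state=(1.851, 1.147)
t=0.020: state=(1.862, 1.143)
t=0.030: state=(1.873, 1.140)
continuing one RK4 step at a time; state shown every 25 steps (Δt=0.25):
t=0.250: state=(2.148, 1.085)
t=0.500: state=(2.528, 1.059)
t=0.550: state=(2.613, 1.059)
next step: t=0.560: state=(2.630, 1.060) — x has crossed 2.62
linear interpolation between t=0.550 (2.61294) and t=0.560 (2.63019) → t≈0.554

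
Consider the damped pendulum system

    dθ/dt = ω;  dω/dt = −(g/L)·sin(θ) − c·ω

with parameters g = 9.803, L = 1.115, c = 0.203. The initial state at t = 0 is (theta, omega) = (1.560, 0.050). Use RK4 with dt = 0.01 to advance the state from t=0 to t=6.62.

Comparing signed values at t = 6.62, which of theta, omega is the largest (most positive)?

largest component: omega

t=0.000: state=(1.560, 0.050)
step 1 (dt=0.01): k1=(0.050, -8.802), k2=(0.006, -8.793), k3=(0.006, -8.793), k4=(-0.038, -8.784); state += dt/6·(k1+2k2+2k3+k4)
t=0.010: state=(1.560, -0.038)
t=0.020: state=(1.559, -0.126)
t=0.030: state=(1.558, -0.213)
continuing one RK4 step at a time; state shown every 25 steps (Δt=0.25):
t=0.250: state=(1.303, -2.079)
t=0.500: state=(0.560, -3.694)
t=0.750: state=(-0.403, -3.663)
t=1.000: state=(-1.129, -1.970)
t=1.250: state=(-1.353, 0.180)
t=1.500: state=(-1.050, 2.191)
t=1.750: state=(-0.319, 3.445)
t=2.000: state=(0.529, 3.031)
t=2.250: state=(1.085, 1.298)
t=2.500: state=(1.155, -0.733)
t=2.750: state=(0.742, -2.467)
t=3.000: state=(0.010, -3.137)
t=3.250: state=(-0.691, -2.237)
t=3.500: state=(-1.035, -0.454)
t=3.750: state=(-0.914, 1.385)
t=4.000: state=(-0.390, 2.642)
t=4.250: state=(0.296, 2.602)
t=4.500: state=(0.804, 1.312)
t=4.750: state=(0.916, -0.427)
t=5.000: state=(0.610, -1.927)
t=5.250: state=(0.029, -2.515)
t=5.500: state=(-0.538, -1.824)
t=5.750: state=(-0.817, -0.342)
t=6.000: state=(-0.704, 1.199)
t=6.250: state=(-0.265, 2.165)
t=6.500: state=(0.284, 2.026)
t=6.620: state=(0.502, 1.575)
compare at T: theta=0.502, omega=1.575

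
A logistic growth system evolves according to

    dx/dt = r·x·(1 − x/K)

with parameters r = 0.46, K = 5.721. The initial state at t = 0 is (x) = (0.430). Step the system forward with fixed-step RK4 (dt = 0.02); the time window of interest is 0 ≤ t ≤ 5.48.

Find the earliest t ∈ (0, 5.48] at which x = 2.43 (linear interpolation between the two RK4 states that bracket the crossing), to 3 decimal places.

t=0.000: state=(0.430)
step 1 (dt=0.02): k1=(0.183), k2=(0.184), k3=(0.184), k4=(0.184); state += dt/6·(k1+2k2+2k3+k4)
t=0.020: state=(0.434)
t=0.040: state=(0.437)
t=0.060: state=(0.441)
continuing one RK4 step at a time; state shown every 10 steps (Δt=0.2):
t=0.200: state=(0.468)
t=0.400: state=(0.509)
t=0.600: state=(0.553)
t=0.800: state=(0.601)
t=1.000: state=(0.653)
t=1.200: state=(0.708)
t=1.400: state=(0.767)
t=1.600: state=(0.830)
t=1.800: state=(0.897)
t=2.000: state=(0.969)
t=2.200: state=(1.045)
t=2.400: state=(1.126)
t=2.600: state=(1.212)
t=2.800: state=(1.302)
t=3.000: state=(1.397)
t=3.200: state=(1.496)
t=3.400: state=(1.600)
t=3.600: state=(1.708)
t=3.800: state=(1.821)
t=4.000: state=(1.937)
t=4.200: state=(2.056)
t=4.400: state=(2.179)
t=4.600: state=(2.304)
t=4.780: state=(2.419)
next step: t=4.800: state=(2.432) — x has crossed 2.43
linear interpolation between t=4.780 (2.41900) and t=4.800 (2.43185) → t≈4.797

t = 4.797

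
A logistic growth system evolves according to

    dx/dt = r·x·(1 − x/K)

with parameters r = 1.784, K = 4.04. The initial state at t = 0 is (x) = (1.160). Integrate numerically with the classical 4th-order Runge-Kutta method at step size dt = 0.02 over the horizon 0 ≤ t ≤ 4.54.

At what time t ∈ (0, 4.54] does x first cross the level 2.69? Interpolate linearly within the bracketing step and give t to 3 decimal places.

t = 0.896

t=0.000: state=(1.160)
step 1 (dt=0.02): k1=(1.475), k2=(1.486), k3=(1.486), k4=(1.497); state += dt/6·(k1+2k2+2k3+k4)
t=0.020: state=(1.190)
t=0.040: state=(1.220)
t=0.060: state=(1.250)
continuing one RK4 step at a time; state shown every 10 steps (Δt=0.2):
t=0.200: state=(1.476)
t=0.400: state=(1.823)
t=0.600: state=(2.182)
t=0.800: state=(2.532)
t=0.880: state=(2.664)
next step: t=0.900: state=(2.696) — x has crossed 2.69
linear interpolation between t=0.880 (2.66391) and t=0.900 (2.69610) → t≈0.896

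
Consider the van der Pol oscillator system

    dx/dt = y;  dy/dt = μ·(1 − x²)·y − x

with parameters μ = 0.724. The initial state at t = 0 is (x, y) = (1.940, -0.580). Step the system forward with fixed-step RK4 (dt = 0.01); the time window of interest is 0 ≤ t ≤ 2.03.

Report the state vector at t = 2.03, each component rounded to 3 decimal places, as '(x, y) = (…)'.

t=0.000: state=(1.940, -0.580)
step 1 (dt=0.01): k1=(-0.580, -0.780), k2=(-0.584, -0.774), k3=(-0.584, -0.774), k4=(-0.588, -0.768); state += dt/6·(k1+2k2+2k3+k4)
t=0.010: state=(1.934, -0.588)
t=0.020: state=(1.928, -0.595)
t=0.030: state=(1.922, -0.603)
continuing one RK4 step at a time; state shown every 10 steps (Δt=0.1):
t=0.100: state=(1.878, -0.653)
t=0.200: state=(1.810, -0.718)
t=0.300: state=(1.735, -0.779)
t=0.400: state=(1.654, -0.839)
t=0.500: state=(1.567, -0.900)
t=0.600: state=(1.474, -0.963)
t=0.700: state=(1.374, -1.032)
t=0.800: state=(1.267, -1.106)
t=0.900: state=(1.153, -1.189)
t=1.000: state=(1.029, -1.281)
t=1.100: state=(0.896, -1.384)
t=1.200: state=(0.752, -1.500)
t=1.300: state=(0.596, -1.629)
t=1.400: state=(0.426, -1.771)
t=1.500: state=(0.241, -1.922)
t=1.600: state=(0.041, -2.078)
t=1.700: state=(-0.174, -2.226)
t=1.800: state=(-0.403, -2.349)
t=1.900: state=(-0.642, -2.422)
t=2.000: state=(-0.885, -2.418)
t=2.030: state=(-0.957, -2.398)

(x, y) = (-0.957, -2.398)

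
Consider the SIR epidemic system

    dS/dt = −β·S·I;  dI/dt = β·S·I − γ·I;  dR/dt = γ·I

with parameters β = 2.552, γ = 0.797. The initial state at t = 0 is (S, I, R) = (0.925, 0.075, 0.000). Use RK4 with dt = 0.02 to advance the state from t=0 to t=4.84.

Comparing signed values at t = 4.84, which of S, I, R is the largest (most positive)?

t=0.000: state=(0.925, 0.075, 0.000)
step 1 (dt=0.02): k1=(-0.177, 0.117, 0.060), k2=(-0.179, 0.119, 0.061), k3=(-0.179, 0.119, 0.061), k4=(-0.182, 0.120, 0.062); state += dt/6·(k1+2k2+2k3+k4)
t=0.020: state=(0.921, 0.077, 0.001)
t=0.040: state=(0.918, 0.080, 0.002)
t=0.060: state=(0.914, 0.082, 0.004)
continuing one RK4 step at a time; state shown every 10 steps (Δt=0.2):
t=0.200: state=(0.884, 0.102, 0.014)
t=0.400: state=(0.833, 0.134, 0.033)
t=0.600: state=(0.770, 0.172, 0.057)
t=0.800: state=(0.698, 0.214, 0.088)
t=1.000: state=(0.619, 0.255, 0.125)
t=1.200: state=(0.538, 0.293, 0.169)
t=1.400: state=(0.460, 0.322, 0.218)
t=1.600: state=(0.388, 0.341, 0.271)
t=1.800: state=(0.326, 0.348, 0.326)
t=2.000: state=(0.273, 0.346, 0.382)
t=2.200: state=(0.229, 0.335, 0.436)
t=2.400: state=(0.194, 0.318, 0.488)
t=2.600: state=(0.166, 0.297, 0.537)
t=2.800: state=(0.143, 0.274, 0.583)
t=3.000: state=(0.125, 0.250, 0.624)
t=3.200: state=(0.111, 0.227, 0.662)
t=3.400: state=(0.099, 0.204, 0.697)
t=3.600: state=(0.090, 0.182, 0.728)
t=3.800: state=(0.082, 0.163, 0.755)
t=4.000: state=(0.076, 0.144, 0.779)
t=4.200: state=(0.071, 0.128, 0.801)
t=4.400: state=(0.067, 0.113, 0.820)
t=4.600: state=(0.063, 0.099, 0.837)
t=4.800: state=(0.060, 0.088, 0.852)
t=4.840: state=(0.060, 0.085, 0.855)
compare at T: S=0.060, I=0.085, R=0.855

largest component: R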